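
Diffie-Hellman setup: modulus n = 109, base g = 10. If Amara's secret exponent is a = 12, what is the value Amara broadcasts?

66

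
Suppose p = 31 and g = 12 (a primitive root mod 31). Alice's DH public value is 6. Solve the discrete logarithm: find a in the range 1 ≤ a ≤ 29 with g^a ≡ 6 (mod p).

25

Try successive powers of 12 modulo 31:
12^1 ≡ 12
12^2 ≡ 20
12^3 ≡ 23
12^4 ≡ 28
12^5 ≡ 26
12^6 ≡ 2
12^7 ≡ 24
12^8 ≡ 9
12^9 ≡ 15
12^10 ≡ 25
12^11 ≡ 21
12^12 ≡ 4
12^13 ≡ 17
12^14 ≡ 18
12^15 ≡ 30
12^16 ≡ 19
12^17 ≡ 11
12^18 ≡ 8
12^19 ≡ 3
12^20 ≡ 5
12^21 ≡ 29
12^22 ≡ 7
12^23 ≡ 22
12^24 ≡ 16
12^25 ≡ 6
Found: a = 25.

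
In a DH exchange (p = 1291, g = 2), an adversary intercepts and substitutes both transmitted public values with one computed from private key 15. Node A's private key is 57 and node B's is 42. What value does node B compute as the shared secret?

309

Node B receives an adversary's public value M = 2^15 mod 1291 instead of the honest one.
2^1 ≡ 2 (mod 1291)
2^2 = (2^1)^2 ≡ 2^2 = 4 ≡ 4 (mod 1291)
2^4 = (2^2)^2 ≡ 4^2 = 16 ≡ 16 (mod 1291)
2^8 = (2^4)^2 ≡ 16^2 = 256 ≡ 256 (mod 1291)
2^15 = 2^8 · 2^4 · 2^2 · 2^1 ≡ 256 · 16 · 4 · 2 ≡ 493 (mod 1291).
So M = 493. Node B computes K = M^42 mod 1291.
493^1 ≡ 493 (mod 1291)
493^2 = (493^1)^2 ≡ 493^2 = 243049 ≡ 341 (mod 1291)
493^4 = (493^2)^2 ≡ 341^2 = 116281 ≡ 91 (mod 1291)
493^8 = (493^4)^2 ≡ 91^2 = 8281 ≡ 535 (mod 1291)
493^16 = (493^8)^2 ≡ 535^2 = 286225 ≡ 914 (mod 1291)
493^32 = (493^16)^2 ≡ 914^2 = 835396 ≡ 119 (mod 1291)
493^42 = 493^32 · 493^8 · 493^2 ≡ 119 · 535 · 341 ≡ 309 (mod 1291).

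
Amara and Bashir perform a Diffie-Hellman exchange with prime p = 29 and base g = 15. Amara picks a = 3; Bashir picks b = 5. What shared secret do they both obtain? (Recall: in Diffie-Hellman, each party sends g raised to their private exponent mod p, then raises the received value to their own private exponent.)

Amara sends A = g^a mod p = 15^3 mod 29.
15^1 ≡ 15 (mod 29)
15^2 = (15^1)^2 ≡ 15^2 = 225 ≡ 22 (mod 29)
15^3 = 15^2 · 15^1 ≡ 22 · 15 ≡ 11 (mod 29).
So A = 11. Bashir then computes K = A^b mod p = 11^5 mod 29.
11^1 ≡ 11 (mod 29)
11^2 = (11^1)^2 ≡ 11^2 = 121 ≡ 5 (mod 29)
11^4 = (11^2)^2 ≡ 5^2 = 25 ≡ 25 (mod 29)
11^5 = 11^4 · 11^1 ≡ 25 · 11 ≡ 14 (mod 29).

14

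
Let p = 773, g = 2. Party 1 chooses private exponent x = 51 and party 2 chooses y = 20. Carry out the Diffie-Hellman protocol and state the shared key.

121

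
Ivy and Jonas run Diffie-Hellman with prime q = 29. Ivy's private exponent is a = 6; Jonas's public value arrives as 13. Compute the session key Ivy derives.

20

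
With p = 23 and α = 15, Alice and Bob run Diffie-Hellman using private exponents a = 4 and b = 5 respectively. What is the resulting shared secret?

9

Alice sends A = α^a mod p = 15^4 mod 23.
15^1 ≡ 15 (mod 23)
15^2 = (15^1)^2 ≡ 15^2 = 225 ≡ 18 (mod 23)
15^4 = (15^2)^2 ≡ 18^2 = 324 ≡ 2 (mod 23)
So A = 2. Bob then computes K = A^b mod p = 2^5 mod 23.
2^1 ≡ 2 (mod 23)
2^2 = (2^1)^2 ≡ 2^2 = 4 ≡ 4 (mod 23)
2^4 = (2^2)^2 ≡ 4^2 = 16 ≡ 16 (mod 23)
2^5 = 2^4 · 2^1 ≡ 16 · 2 ≡ 9 (mod 23).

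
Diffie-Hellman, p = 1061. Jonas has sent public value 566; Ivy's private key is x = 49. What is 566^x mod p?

881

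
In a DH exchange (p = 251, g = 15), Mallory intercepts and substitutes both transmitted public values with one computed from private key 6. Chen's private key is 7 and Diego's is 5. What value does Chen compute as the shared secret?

Chen receives Mallory's public value M = 15^6 mod 251 instead of the honest one.
15^1 ≡ 15 (mod 251)
15^2 = (15^1)^2 ≡ 15^2 = 225 ≡ 225 (mod 251)
15^4 = (15^2)^2 ≡ 225^2 = 50625 ≡ 174 (mod 251)
15^6 = 15^4 · 15^2 ≡ 174 · 225 ≡ 245 (mod 251).
So M = 245. Chen computes K = M^7 mod 251.
245^1 ≡ 245 (mod 251)
245^2 = (245^1)^2 ≡ 245^2 = 60025 ≡ 36 (mod 251)
245^4 = (245^2)^2 ≡ 36^2 = 1296 ≡ 41 (mod 251)
245^7 = 245^4 · 245^2 · 245^1 ≡ 41 · 36 · 245 ≡ 180 (mod 251).

180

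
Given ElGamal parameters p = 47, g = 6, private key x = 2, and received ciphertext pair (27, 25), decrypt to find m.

3

Shared mask s = c₁^x mod p = 27^2 mod 47.
27^1 ≡ 27 (mod 47)
27^2 = (27^1)^2 ≡ 27^2 = 729 ≡ 24 (mod 47)
So s = 24; s⁻¹ ≡ 2 (mod 47).
m = c₂ · s⁻¹ mod 47 = 25 · 2 mod 47 = 3.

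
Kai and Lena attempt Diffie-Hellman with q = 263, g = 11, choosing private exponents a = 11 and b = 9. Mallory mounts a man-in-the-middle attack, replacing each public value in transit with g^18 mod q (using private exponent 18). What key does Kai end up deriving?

Kai receives Mallory's public value M = 11^18 mod 263 instead of the honest one.
11^1 ≡ 11 (mod 263)
11^2 = (11^1)^2 ≡ 11^2 = 121 ≡ 121 (mod 263)
11^4 = (11^2)^2 ≡ 121^2 = 14641 ≡ 176 (mod 263)
11^8 = (11^4)^2 ≡ 176^2 = 30976 ≡ 205 (mod 263)
11^16 = (11^8)^2 ≡ 205^2 = 42025 ≡ 208 (mod 263)
11^18 = 11^16 · 11^2 ≡ 208 · 121 ≡ 183 (mod 263).
So M = 183. Kai computes K = M^11 mod 263.
183^1 ≡ 183 (mod 263)
183^2 = (183^1)^2 ≡ 183^2 = 33489 ≡ 88 (mod 263)
183^4 = (183^2)^2 ≡ 88^2 = 7744 ≡ 117 (mod 263)
183^8 = (183^4)^2 ≡ 117^2 = 13689 ≡ 13 (mod 263)
183^11 = 183^8 · 183^2 · 183^1 ≡ 13 · 88 · 183 ≡ 4 (mod 263).

4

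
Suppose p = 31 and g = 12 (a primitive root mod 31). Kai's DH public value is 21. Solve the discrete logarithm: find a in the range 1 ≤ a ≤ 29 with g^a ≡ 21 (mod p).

Try successive powers of 12 modulo 31:
12^1 ≡ 12
12^2 ≡ 20
12^3 ≡ 23
12^4 ≡ 28
12^5 ≡ 26
12^6 ≡ 2
12^7 ≡ 24
12^8 ≡ 9
12^9 ≡ 15
12^10 ≡ 25
12^11 ≡ 21
Found: a = 11.

11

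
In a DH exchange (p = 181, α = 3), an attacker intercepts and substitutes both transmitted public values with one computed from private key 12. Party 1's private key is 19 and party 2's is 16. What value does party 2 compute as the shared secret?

Party 2 receives an attacker's public value M = 3^12 mod 181 instead of the honest one.
3^1 ≡ 3 (mod 181)
3^2 = (3^1)^2 ≡ 3^2 = 9 ≡ 9 (mod 181)
3^4 = (3^2)^2 ≡ 9^2 = 81 ≡ 81 (mod 181)
3^8 = (3^4)^2 ≡ 81^2 = 6561 ≡ 45 (mod 181)
3^12 = 3^8 · 3^4 ≡ 45 · 81 ≡ 25 (mod 181).
So M = 25. Party 2 computes K = M^16 mod 181.
25^1 ≡ 25 (mod 181)
25^2 = (25^1)^2 ≡ 25^2 = 625 ≡ 82 (mod 181)
25^4 = (25^2)^2 ≡ 82^2 = 6724 ≡ 27 (mod 181)
25^8 = (25^4)^2 ≡ 27^2 = 729 ≡ 5 (mod 181)
25^16 = (25^8)^2 ≡ 5^2 = 25 ≡ 25 (mod 181)

25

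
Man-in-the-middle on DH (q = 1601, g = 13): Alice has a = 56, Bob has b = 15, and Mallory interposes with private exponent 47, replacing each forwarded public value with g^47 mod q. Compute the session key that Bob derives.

13

Bob receives Mallory's public value M = 13^47 mod 1601 instead of the honest one.
13^1 ≡ 13 (mod 1601)
13^2 = (13^1)^2 ≡ 13^2 = 169 ≡ 169 (mod 1601)
13^4 = (13^2)^2 ≡ 169^2 = 28561 ≡ 1344 (mod 1601)
13^8 = (13^4)^2 ≡ 1344^2 = 1806336 ≡ 408 (mod 1601)
13^16 = (13^8)^2 ≡ 408^2 = 166464 ≡ 1561 (mod 1601)
13^32 = (13^16)^2 ≡ 1561^2 = 2436721 ≡ 1600 (mod 1601)
13^47 = 13^32 · 13^8 · 13^4 · 13^2 · 13^1 ≡ 1600 · 408 · 1344 · 169 · 13 ≡ 742 (mod 1601).
So M = 742. Bob computes K = M^15 mod 1601.
742^1 ≡ 742 (mod 1601)
742^2 = (742^1)^2 ≡ 742^2 = 550564 ≡ 1421 (mod 1601)
742^4 = (742^2)^2 ≡ 1421^2 = 2019241 ≡ 380 (mod 1601)
742^8 = (742^4)^2 ≡ 380^2 = 144400 ≡ 310 (mod 1601)
742^15 = 742^8 · 742^4 · 742^2 · 742^1 ≡ 310 · 380 · 1421 · 742 ≡ 13 (mod 1601).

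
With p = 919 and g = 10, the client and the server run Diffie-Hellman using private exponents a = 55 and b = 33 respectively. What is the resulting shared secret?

The server sends B = g^b mod p = 10^33 mod 919.
10^1 ≡ 10 (mod 919)
10^2 = (10^1)^2 ≡ 10^2 = 100 ≡ 100 (mod 919)
10^4 = (10^2)^2 ≡ 100^2 = 10000 ≡ 810 (mod 919)
10^8 = (10^4)^2 ≡ 810^2 = 656100 ≡ 853 (mod 919)
10^16 = (10^8)^2 ≡ 853^2 = 727609 ≡ 680 (mod 919)
10^32 = (10^16)^2 ≡ 680^2 = 462400 ≡ 143 (mod 919)
10^33 = 10^32 · 10^1 ≡ 143 · 10 ≡ 511 (mod 919).
So B = 511. The client then computes K = B^a mod p = 511^55 mod 919.
511^1 ≡ 511 (mod 919)
511^2 = (511^1)^2 ≡ 511^2 = 261121 ≡ 125 (mod 919)
511^4 = (511^2)^2 ≡ 125^2 = 15625 ≡ 2 (mod 919)
511^8 = (511^4)^2 ≡ 2^2 = 4 ≡ 4 (mod 919)
511^16 = (511^8)^2 ≡ 4^2 = 16 ≡ 16 (mod 919)
511^32 = (511^16)^2 ≡ 16^2 = 256 ≡ 256 (mod 919)
511^55 = 511^32 · 511^16 · 511^4 · 511^2 · 511^1 ≡ 256 · 16 · 2 · 125 · 511 ≡ 104 (mod 919).

104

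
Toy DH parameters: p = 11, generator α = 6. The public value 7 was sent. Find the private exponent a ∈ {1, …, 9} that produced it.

Try successive powers of 6 modulo 11:
6^1 ≡ 6
6^2 ≡ 3
6^3 ≡ 7
Found: a = 3.

3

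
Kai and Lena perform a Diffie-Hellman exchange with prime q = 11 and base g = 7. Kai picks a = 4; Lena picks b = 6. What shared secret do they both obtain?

3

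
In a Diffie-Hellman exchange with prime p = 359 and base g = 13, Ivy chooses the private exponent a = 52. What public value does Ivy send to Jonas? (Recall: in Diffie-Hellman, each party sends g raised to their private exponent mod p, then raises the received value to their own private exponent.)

Public value = 13^52 mod 359.
13^1 ≡ 13 (mod 359)
13^2 = (13^1)^2 ≡ 13^2 = 169 ≡ 169 (mod 359)
13^4 = (13^2)^2 ≡ 169^2 = 28561 ≡ 200 (mod 359)
13^8 = (13^4)^2 ≡ 200^2 = 40000 ≡ 151 (mod 359)
13^16 = (13^8)^2 ≡ 151^2 = 22801 ≡ 184 (mod 359)
13^32 = (13^16)^2 ≡ 184^2 = 33856 ≡ 110 (mod 359)
13^52 = 13^32 · 13^16 · 13^4 ≡ 110 · 184 · 200 ≡ 275 (mod 359).

275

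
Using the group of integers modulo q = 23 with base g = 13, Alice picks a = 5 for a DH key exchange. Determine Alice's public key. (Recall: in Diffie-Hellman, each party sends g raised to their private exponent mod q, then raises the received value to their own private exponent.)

4

Public value = 13^5 (mod 23).
13^1 ≡ 13 (mod 23)
13^2 = (13^1)^2 ≡ 13^2 = 169 ≡ 8 (mod 23)
13^4 = (13^2)^2 ≡ 8^2 = 64 ≡ 18 (mod 23)
13^5 = 13^4 · 13^1 ≡ 18 · 13 ≡ 4 (mod 23).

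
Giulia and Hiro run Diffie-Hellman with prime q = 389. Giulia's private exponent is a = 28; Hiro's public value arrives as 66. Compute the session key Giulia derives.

Shared key K = 66^28 mod 389.
66^1 ≡ 66 (mod 389)
66^2 = (66^1)^2 ≡ 66^2 = 4356 ≡ 77 (mod 389)
66^4 = (66^2)^2 ≡ 77^2 = 5929 ≡ 94 (mod 389)
66^8 = (66^4)^2 ≡ 94^2 = 8836 ≡ 278 (mod 389)
66^16 = (66^8)^2 ≡ 278^2 = 77284 ≡ 262 (mod 389)
66^28 = 66^16 · 66^8 · 66^4 ≡ 262 · 278 · 94 ≡ 184 (mod 389).

184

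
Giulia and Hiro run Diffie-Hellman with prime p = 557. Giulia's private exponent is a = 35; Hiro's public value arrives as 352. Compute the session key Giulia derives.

Shared key K = 352^35 mod 557.
352^1 ≡ 352 (mod 557)
352^2 = (352^1)^2 ≡ 352^2 = 123904 ≡ 250 (mod 557)
352^4 = (352^2)^2 ≡ 250^2 = 62500 ≡ 116 (mod 557)
352^8 = (352^4)^2 ≡ 116^2 = 13456 ≡ 88 (mod 557)
352^16 = (352^8)^2 ≡ 88^2 = 7744 ≡ 503 (mod 557)
352^32 = (352^16)^2 ≡ 503^2 = 253009 ≡ 131 (mod 557)
352^35 = 352^32 · 352^2 · 352^1 ≡ 131 · 250 · 352 ≡ 328 (mod 557).

328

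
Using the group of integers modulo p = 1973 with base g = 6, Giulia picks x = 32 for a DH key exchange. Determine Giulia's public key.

1833

Public value = 6^32 mod 1973.
6^1 ≡ 6 (mod 1973)
6^2 = (6^1)^2 ≡ 6^2 = 36 ≡ 36 (mod 1973)
6^4 = (6^2)^2 ≡ 36^2 = 1296 ≡ 1296 (mod 1973)
6^8 = (6^4)^2 ≡ 1296^2 = 1679616 ≡ 593 (mod 1973)
6^16 = (6^8)^2 ≡ 593^2 = 351649 ≡ 455 (mod 1973)
6^32 = (6^16)^2 ≡ 455^2 = 207025 ≡ 1833 (mod 1973)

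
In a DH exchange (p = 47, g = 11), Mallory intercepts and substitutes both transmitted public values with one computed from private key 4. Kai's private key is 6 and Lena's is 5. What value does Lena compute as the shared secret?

25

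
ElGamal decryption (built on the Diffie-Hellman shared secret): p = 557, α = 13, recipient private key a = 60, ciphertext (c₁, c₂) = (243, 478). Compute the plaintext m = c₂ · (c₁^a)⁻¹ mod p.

Shared mask s = c₁^a mod p = 243^60 mod 557.
243^1 ≡ 243 (mod 557)
243^2 = (243^1)^2 ≡ 243^2 = 59049 ≡ 7 (mod 557)
243^4 = (243^2)^2 ≡ 7^2 = 49 ≡ 49 (mod 557)
243^8 = (243^4)^2 ≡ 49^2 = 2401 ≡ 173 (mod 557)
243^16 = (243^8)^2 ≡ 173^2 = 29929 ≡ 408 (mod 557)
243^32 = (243^16)^2 ≡ 408^2 = 166464 ≡ 478 (mod 557)
243^60 = 243^32 · 243^16 · 243^8 · 243^4 ≡ 478 · 408 · 173 · 49 ≡ 116 (mod 557).
So s = 116; s⁻¹ ≡ 533 (mod 557).
m = c₂ · s⁻¹ mod 557 = 478 · 533 mod 557 = 225.

225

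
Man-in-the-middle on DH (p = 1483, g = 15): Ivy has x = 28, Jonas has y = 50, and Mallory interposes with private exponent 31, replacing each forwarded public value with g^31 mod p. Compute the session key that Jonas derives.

741

Jonas receives Mallory's public value M = 15^31 mod 1483 instead of the honest one.
15^1 ≡ 15 (mod 1483)
15^2 = (15^1)^2 ≡ 15^2 = 225 ≡ 225 (mod 1483)
15^4 = (15^2)^2 ≡ 225^2 = 50625 ≡ 203 (mod 1483)
15^8 = (15^4)^2 ≡ 203^2 = 41209 ≡ 1168 (mod 1483)
15^16 = (15^8)^2 ≡ 1168^2 = 1364224 ≡ 1347 (mod 1483)
15^31 = 15^16 · 15^8 · 15^4 · 15^2 · 15^1 ≡ 1347 · 1168 · 203 · 225 · 15 ≡ 541 (mod 1483).
So M = 541. Jonas computes K = M^50 mod 1483.
541^1 ≡ 541 (mod 1483)
541^2 = (541^1)^2 ≡ 541^2 = 292681 ≡ 530 (mod 1483)
541^4 = (541^2)^2 ≡ 530^2 = 280900 ≡ 613 (mod 1483)
541^8 = (541^4)^2 ≡ 613^2 = 375769 ≡ 570 (mod 1483)
541^16 = (541^8)^2 ≡ 570^2 = 324900 ≡ 123 (mod 1483)
541^32 = (541^16)^2 ≡ 123^2 = 15129 ≡ 299 (mod 1483)
541^50 = 541^32 · 541^16 · 541^2 ≡ 299 · 123 · 530 ≡ 741 (mod 1483).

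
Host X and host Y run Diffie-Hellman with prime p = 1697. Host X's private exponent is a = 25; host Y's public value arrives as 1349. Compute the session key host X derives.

Shared key K = 1349^25 mod 1697.
1349^1 ≡ 1349 (mod 1697)
1349^2 = (1349^1)^2 ≡ 1349^2 = 1819801 ≡ 617 (mod 1697)
1349^4 = (1349^2)^2 ≡ 617^2 = 380689 ≡ 561 (mod 1697)
1349^8 = (1349^4)^2 ≡ 561^2 = 314721 ≡ 776 (mod 1697)
1349^16 = (1349^8)^2 ≡ 776^2 = 602176 ≡ 1438 (mod 1697)
1349^25 = 1349^16 · 1349^8 · 1349^1 ≡ 1438 · 776 · 1349 ≡ 577 (mod 1697).

577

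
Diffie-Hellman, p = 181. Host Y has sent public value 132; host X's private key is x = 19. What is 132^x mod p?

132

Shared key K = 132^19 mod 181.
132^1 ≡ 132 (mod 181)
132^2 = (132^1)^2 ≡ 132^2 = 17424 ≡ 48 (mod 181)
132^4 = (132^2)^2 ≡ 48^2 = 2304 ≡ 132 (mod 181)
132^8 = (132^4)^2 ≡ 132^2 = 17424 ≡ 48 (mod 181)
132^16 = (132^8)^2 ≡ 48^2 = 2304 ≡ 132 (mod 181)
132^19 = 132^16 · 132^2 · 132^1 ≡ 132 · 48 · 132 ≡ 132 (mod 181).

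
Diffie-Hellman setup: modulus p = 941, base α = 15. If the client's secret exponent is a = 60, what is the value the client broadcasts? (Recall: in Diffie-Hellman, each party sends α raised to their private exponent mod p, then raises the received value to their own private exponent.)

Public value = 15^60 (mod 941).
15^1 ≡ 15 (mod 941)
15^2 = (15^1)^2 ≡ 15^2 = 225 ≡ 225 (mod 941)
15^4 = (15^2)^2 ≡ 225^2 = 50625 ≡ 752 (mod 941)
15^8 = (15^4)^2 ≡ 752^2 = 565504 ≡ 904 (mod 941)
15^16 = (15^8)^2 ≡ 904^2 = 817216 ≡ 428 (mod 941)
15^32 = (15^16)^2 ≡ 428^2 = 183184 ≡ 630 (mod 941)
15^60 = 15^32 · 15^16 · 15^8 · 15^4 ≡ 630 · 428 · 904 · 752 ≡ 723 (mod 941).

723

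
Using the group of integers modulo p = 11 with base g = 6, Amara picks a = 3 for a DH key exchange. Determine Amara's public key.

Public value = 6^3 (mod 11).
6^1 ≡ 6 (mod 11)
6^2 = (6^1)^2 ≡ 6^2 = 36 ≡ 3 (mod 11)
6^3 = 6^2 · 6^1 ≡ 3 · 6 ≡ 7 (mod 11).

7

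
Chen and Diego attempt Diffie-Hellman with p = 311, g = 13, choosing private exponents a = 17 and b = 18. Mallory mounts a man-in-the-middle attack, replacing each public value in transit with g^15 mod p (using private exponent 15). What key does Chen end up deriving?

224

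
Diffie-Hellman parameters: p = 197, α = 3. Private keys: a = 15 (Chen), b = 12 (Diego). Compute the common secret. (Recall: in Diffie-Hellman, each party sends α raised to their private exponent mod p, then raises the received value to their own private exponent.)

Diego sends B = α^b mod p = 3^12 mod 197.
3^1 ≡ 3 (mod 197)
3^2 = (3^1)^2 ≡ 3^2 = 9 ≡ 9 (mod 197)
3^4 = (3^2)^2 ≡ 9^2 = 81 ≡ 81 (mod 197)
3^8 = (3^4)^2 ≡ 81^2 = 6561 ≡ 60 (mod 197)
3^12 = 3^8 · 3^4 ≡ 60 · 81 ≡ 132 (mod 197).
So B = 132. Chen then computes K = B^a mod p = 132^15 mod 197.
132^1 ≡ 132 (mod 197)
132^2 = (132^1)^2 ≡ 132^2 = 17424 ≡ 88 (mod 197)
132^4 = (132^2)^2 ≡ 88^2 = 7744 ≡ 61 (mod 197)
132^8 = (132^4)^2 ≡ 61^2 = 3721 ≡ 175 (mod 197)
132^15 = 132^8 · 132^4 · 132^2 · 132^1 ≡ 175 · 61 · 88 · 132 ≡ 135 (mod 197).

135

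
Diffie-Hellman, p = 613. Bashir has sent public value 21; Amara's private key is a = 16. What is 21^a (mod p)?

Shared key K = 21^16 mod 613.
21^1 ≡ 21 (mod 613)
21^2 = (21^1)^2 ≡ 21^2 = 441 ≡ 441 (mod 613)
21^4 = (21^2)^2 ≡ 441^2 = 194481 ≡ 160 (mod 613)
21^8 = (21^4)^2 ≡ 160^2 = 25600 ≡ 467 (mod 613)
21^16 = (21^8)^2 ≡ 467^2 = 218089 ≡ 474 (mod 613)

474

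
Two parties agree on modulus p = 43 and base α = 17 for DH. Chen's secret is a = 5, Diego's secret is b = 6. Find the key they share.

Chen sends A = α^a mod p = 17^5 mod 43.
17^1 ≡ 17 (mod 43)
17^2 = (17^1)^2 ≡ 17^2 = 289 ≡ 31 (mod 43)
17^4 = (17^2)^2 ≡ 31^2 = 961 ≡ 15 (mod 43)
17^5 = 17^4 · 17^1 ≡ 15 · 17 ≡ 40 (mod 43).
So A = 40. Diego then computes K = A^b mod p = 40^6 mod 43.
40^1 ≡ 40 (mod 43)
40^2 = (40^1)^2 ≡ 40^2 = 1600 ≡ 9 (mod 43)
40^4 = (40^2)^2 ≡ 9^2 = 81 ≡ 38 (mod 43)
40^6 = 40^4 · 40^2 ≡ 38 · 9 ≡ 41 (mod 43).

41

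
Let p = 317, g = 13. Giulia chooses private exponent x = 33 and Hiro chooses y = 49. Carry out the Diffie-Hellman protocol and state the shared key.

296

Hiro sends B = g^y mod p = 13^49 mod 317.
13^1 ≡ 13 (mod 317)
13^2 = (13^1)^2 ≡ 13^2 = 169 ≡ 169 (mod 317)
13^4 = (13^2)^2 ≡ 169^2 = 28561 ≡ 31 (mod 317)
13^8 = (13^4)^2 ≡ 31^2 = 961 ≡ 10 (mod 317)
13^16 = (13^8)^2 ≡ 10^2 = 100 ≡ 100 (mod 317)
13^32 = (13^16)^2 ≡ 100^2 = 10000 ≡ 173 (mod 317)
13^49 = 13^32 · 13^16 · 13^1 ≡ 173 · 100 · 13 ≡ 147 (mod 317).
So B = 147. Giulia then computes K = B^x mod p = 147^33 mod 317.
147^1 ≡ 147 (mod 317)
147^2 = (147^1)^2 ≡ 147^2 = 21609 ≡ 53 (mod 317)
147^4 = (147^2)^2 ≡ 53^2 = 2809 ≡ 273 (mod 317)
147^8 = (147^4)^2 ≡ 273^2 = 74529 ≡ 34 (mod 317)
147^16 = (147^8)^2 ≡ 34^2 = 1156 ≡ 205 (mod 317)
147^32 = (147^16)^2 ≡ 205^2 = 42025 ≡ 181 (mod 317)
147^33 = 147^32 · 147^1 ≡ 181 · 147 ≡ 296 (mod 317).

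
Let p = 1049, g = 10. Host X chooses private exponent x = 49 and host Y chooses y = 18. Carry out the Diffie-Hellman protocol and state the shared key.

887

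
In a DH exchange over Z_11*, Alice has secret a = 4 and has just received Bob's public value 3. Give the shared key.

Shared key K = 3^4 mod 11.
3^1 ≡ 3 (mod 11)
3^2 = (3^1)^2 ≡ 3^2 = 9 ≡ 9 (mod 11)
3^4 = (3^2)^2 ≡ 9^2 = 81 ≡ 4 (mod 11)

4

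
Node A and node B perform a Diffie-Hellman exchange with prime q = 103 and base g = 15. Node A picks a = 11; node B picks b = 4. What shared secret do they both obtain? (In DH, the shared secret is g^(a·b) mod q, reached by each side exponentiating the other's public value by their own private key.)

Node B sends B = g^b mod q = 15^4 mod 103.
15^1 ≡ 15 (mod 103)
15^2 = (15^1)^2 ≡ 15^2 = 225 ≡ 19 (mod 103)
15^4 = (15^2)^2 ≡ 19^2 = 361 ≡ 52 (mod 103)
So B = 52. Node A then computes K = B^a mod q = 52^11 mod 103.
52^1 ≡ 52 (mod 103)
52^2 = (52^1)^2 ≡ 52^2 = 2704 ≡ 26 (mod 103)
52^4 = (52^2)^2 ≡ 26^2 = 676 ≡ 58 (mod 103)
52^8 = (52^4)^2 ≡ 58^2 = 3364 ≡ 68 (mod 103)
52^11 = 52^8 · 52^2 · 52^1 ≡ 68 · 26 · 52 ≡ 60 (mod 103).

60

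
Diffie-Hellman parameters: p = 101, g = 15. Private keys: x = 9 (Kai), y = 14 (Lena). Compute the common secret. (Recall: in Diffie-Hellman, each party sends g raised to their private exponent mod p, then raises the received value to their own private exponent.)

Lena sends B = g^y mod p = 15^14 mod 101.
15^1 ≡ 15 (mod 101)
15^2 = (15^1)^2 ≡ 15^2 = 225 ≡ 23 (mod 101)
15^4 = (15^2)^2 ≡ 23^2 = 529 ≡ 24 (mod 101)
15^8 = (15^4)^2 ≡ 24^2 = 576 ≡ 71 (mod 101)
15^14 = 15^8 · 15^4 · 15^2 ≡ 71 · 24 · 23 ≡ 4 (mod 101).
So B = 4. Kai then computes K = B^x mod p = 4^9 mod 101.
4^1 ≡ 4 (mod 101)
4^2 = (4^1)^2 ≡ 4^2 = 16 ≡ 16 (mod 101)
4^4 = (4^2)^2 ≡ 16^2 = 256 ≡ 54 (mod 101)
4^8 = (4^4)^2 ≡ 54^2 = 2916 ≡ 88 (mod 101)
4^9 = 4^8 · 4^1 ≡ 88 · 4 ≡ 49 (mod 101).

49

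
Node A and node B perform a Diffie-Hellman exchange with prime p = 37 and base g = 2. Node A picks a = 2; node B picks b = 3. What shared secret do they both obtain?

27

Node B sends B = g^b mod p = 2^3 mod 37.
2^1 ≡ 2 (mod 37)
2^2 = (2^1)^2 ≡ 2^2 = 4 ≡ 4 (mod 37)
2^3 = 2^2 · 2^1 ≡ 4 · 2 ≡ 8 (mod 37).
So B = 8. Node A then computes K = B^a mod p = 8^2 mod 37.
8^1 ≡ 8 (mod 37)
8^2 = (8^1)^2 ≡ 8^2 = 64 ≡ 27 (mod 37)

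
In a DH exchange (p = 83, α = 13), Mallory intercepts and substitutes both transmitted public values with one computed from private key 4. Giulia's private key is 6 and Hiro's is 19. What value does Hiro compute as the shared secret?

40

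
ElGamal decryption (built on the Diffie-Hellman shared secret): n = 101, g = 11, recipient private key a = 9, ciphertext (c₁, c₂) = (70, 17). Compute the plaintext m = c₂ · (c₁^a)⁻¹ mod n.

5

Shared mask s = c₁^a mod n = 70^9 mod 101.
70^1 ≡ 70 (mod 101)
70^2 = (70^1)^2 ≡ 70^2 = 4900 ≡ 52 (mod 101)
70^4 = (70^2)^2 ≡ 52^2 = 2704 ≡ 78 (mod 101)
70^8 = (70^4)^2 ≡ 78^2 = 6084 ≡ 24 (mod 101)
70^9 = 70^8 · 70^1 ≡ 24 · 70 ≡ 64 (mod 101).
So s = 64; s⁻¹ ≡ 30 (mod 101).
m = c₂ · s⁻¹ mod 101 = 17 · 30 mod 101 = 5.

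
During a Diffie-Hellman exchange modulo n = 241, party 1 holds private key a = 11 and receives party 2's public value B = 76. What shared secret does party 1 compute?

126

Shared key K = 76^11 mod 241.
76^1 ≡ 76 (mod 241)
76^2 = (76^1)^2 ≡ 76^2 = 5776 ≡ 233 (mod 241)
76^4 = (76^2)^2 ≡ 233^2 = 54289 ≡ 64 (mod 241)
76^8 = (76^4)^2 ≡ 64^2 = 4096 ≡ 240 (mod 241)
76^11 = 76^8 · 76^2 · 76^1 ≡ 240 · 233 · 76 ≡ 126 (mod 241).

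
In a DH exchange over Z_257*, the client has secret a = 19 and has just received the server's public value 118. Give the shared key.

124

Shared key K = 118^19 mod 257.
118^1 ≡ 118 (mod 257)
118^2 = (118^1)^2 ≡ 118^2 = 13924 ≡ 46 (mod 257)
118^4 = (118^2)^2 ≡ 46^2 = 2116 ≡ 60 (mod 257)
118^8 = (118^4)^2 ≡ 60^2 = 3600 ≡ 2 (mod 257)
118^16 = (118^8)^2 ≡ 2^2 = 4 ≡ 4 (mod 257)
118^19 = 118^16 · 118^2 · 118^1 ≡ 4 · 46 · 118 ≡ 124 (mod 257).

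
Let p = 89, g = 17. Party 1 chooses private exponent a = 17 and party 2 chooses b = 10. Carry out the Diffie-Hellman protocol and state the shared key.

25

Party 1 sends A = g^a mod p = 17^17 mod 89.
17^1 ≡ 17 (mod 89)
17^2 = (17^1)^2 ≡ 17^2 = 289 ≡ 22 (mod 89)
17^4 = (17^2)^2 ≡ 22^2 = 484 ≡ 39 (mod 89)
17^8 = (17^4)^2 ≡ 39^2 = 1521 ≡ 8 (mod 89)
17^16 = (17^8)^2 ≡ 8^2 = 64 ≡ 64 (mod 89)
17^17 = 17^16 · 17^1 ≡ 64 · 17 ≡ 20 (mod 89).
So A = 20. Party 2 then computes K = A^b mod p = 20^10 mod 89.
20^1 ≡ 20 (mod 89)
20^2 = (20^1)^2 ≡ 20^2 = 400 ≡ 44 (mod 89)
20^4 = (20^2)^2 ≡ 44^2 = 1936 ≡ 67 (mod 89)
20^8 = (20^4)^2 ≡ 67^2 = 4489 ≡ 39 (mod 89)
20^10 = 20^8 · 20^2 ≡ 39 · 44 ≡ 25 (mod 89).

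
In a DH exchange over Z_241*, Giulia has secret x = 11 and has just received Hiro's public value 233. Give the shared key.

Shared key K = 233^11 mod 241.
233^1 ≡ 233 (mod 241)
233^2 = (233^1)^2 ≡ 233^2 = 54289 ≡ 64 (mod 241)
233^4 = (233^2)^2 ≡ 64^2 = 4096 ≡ 240 (mod 241)
233^8 = (233^4)^2 ≡ 240^2 = 57600 ≡ 1 (mod 241)
233^11 = 233^8 · 233^2 · 233^1 ≡ 1 · 64 · 233 ≡ 211 (mod 241).

211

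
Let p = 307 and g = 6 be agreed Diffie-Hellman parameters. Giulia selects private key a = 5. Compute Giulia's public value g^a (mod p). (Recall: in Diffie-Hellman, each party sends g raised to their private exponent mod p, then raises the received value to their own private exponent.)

Public value = 6^5 (mod 307).
6^1 ≡ 6 (mod 307)
6^2 = (6^1)^2 ≡ 6^2 = 36 ≡ 36 (mod 307)
6^4 = (6^2)^2 ≡ 36^2 = 1296 ≡ 68 (mod 307)
6^5 = 6^4 · 6^1 ≡ 68 · 6 ≡ 101 (mod 307).

101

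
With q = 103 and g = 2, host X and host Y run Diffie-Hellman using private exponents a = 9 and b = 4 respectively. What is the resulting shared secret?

81

Host Y sends B = g^b mod q = 2^4 mod 103.
2^1 ≡ 2 (mod 103)
2^2 = (2^1)^2 ≡ 2^2 = 4 ≡ 4 (mod 103)
2^4 = (2^2)^2 ≡ 4^2 = 16 ≡ 16 (mod 103)
So B = 16. Host X then computes K = B^a mod q = 16^9 mod 103.
16^1 ≡ 16 (mod 103)
16^2 = (16^1)^2 ≡ 16^2 = 256 ≡ 50 (mod 103)
16^4 = (16^2)^2 ≡ 50^2 = 2500 ≡ 28 (mod 103)
16^8 = (16^4)^2 ≡ 28^2 = 784 ≡ 63 (mod 103)
16^9 = 16^8 · 16^1 ≡ 63 · 16 ≡ 81 (mod 103).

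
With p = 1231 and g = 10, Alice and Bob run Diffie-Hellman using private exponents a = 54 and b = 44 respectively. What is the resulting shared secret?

Bob sends B = g^b mod p = 10^44 mod 1231.
10^1 ≡ 10 (mod 1231)
10^2 = (10^1)^2 ≡ 10^2 = 100 ≡ 100 (mod 1231)
10^4 = (10^2)^2 ≡ 100^2 = 10000 ≡ 152 (mod 1231)
10^8 = (10^4)^2 ≡ 152^2 = 23104 ≡ 946 (mod 1231)
10^16 = (10^8)^2 ≡ 946^2 = 894916 ≡ 1210 (mod 1231)
10^32 = (10^16)^2 ≡ 1210^2 = 1464100 ≡ 441 (mod 1231)
10^44 = 10^32 · 10^8 · 10^4 ≡ 441 · 946 · 152 ≡ 1000 (mod 1231).
So B = 1000. Alice then computes K = B^a mod p = 1000^54 mod 1231.
1000^1 ≡ 1000 (mod 1231)
1000^2 = (1000^1)^2 ≡ 1000^2 = 1000000 ≡ 428 (mod 1231)
1000^4 = (1000^2)^2 ≡ 428^2 = 183184 ≡ 996 (mod 1231)
1000^8 = (1000^4)^2 ≡ 996^2 = 992016 ≡ 1061 (mod 1231)
1000^16 = (1000^8)^2 ≡ 1061^2 = 1125721 ≡ 587 (mod 1231)
1000^32 = (1000^16)^2 ≡ 587^2 = 344569 ≡ 1120 (mod 1231)
1000^54 = 1000^32 · 1000^16 · 1000^4 · 1000^2 ≡ 1120 · 587 · 996 · 428 ≡ 357 (mod 1231).

357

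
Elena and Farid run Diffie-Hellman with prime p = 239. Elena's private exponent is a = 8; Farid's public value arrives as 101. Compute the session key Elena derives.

166

Shared key K = 101^8 mod 239.
101^1 ≡ 101 (mod 239)
101^2 = (101^1)^2 ≡ 101^2 = 10201 ≡ 163 (mod 239)
101^4 = (101^2)^2 ≡ 163^2 = 26569 ≡ 40 (mod 239)
101^8 = (101^4)^2 ≡ 40^2 = 1600 ≡ 166 (mod 239)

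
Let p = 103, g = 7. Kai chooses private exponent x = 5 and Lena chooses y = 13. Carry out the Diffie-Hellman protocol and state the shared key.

Kai sends A = g^x mod p = 7^5 mod 103.
7^1 ≡ 7 (mod 103)
7^2 = (7^1)^2 ≡ 7^2 = 49 ≡ 49 (mod 103)
7^4 = (7^2)^2 ≡ 49^2 = 2401 ≡ 32 (mod 103)
7^5 = 7^4 · 7^1 ≡ 32 · 7 ≡ 18 (mod 103).
So A = 18. Lena then computes K = A^y mod p = 18^13 mod 103.
18^1 ≡ 18 (mod 103)
18^2 = (18^1)^2 ≡ 18^2 = 324 ≡ 15 (mod 103)
18^4 = (18^2)^2 ≡ 15^2 = 225 ≡ 19 (mod 103)
18^8 = (18^4)^2 ≡ 19^2 = 361 ≡ 52 (mod 103)
18^13 = 18^8 · 18^4 · 18^1 ≡ 52 · 19 · 18 ≡ 68 (mod 103).

68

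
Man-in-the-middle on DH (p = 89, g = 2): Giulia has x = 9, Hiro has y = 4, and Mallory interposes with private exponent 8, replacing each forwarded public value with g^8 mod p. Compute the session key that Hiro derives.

Hiro receives Mallory's public value M = 2^8 mod 89 instead of the honest one.
2^1 ≡ 2 (mod 89)
2^2 = (2^1)^2 ≡ 2^2 = 4 ≡ 4 (mod 89)
2^4 = (2^2)^2 ≡ 4^2 = 16 ≡ 16 (mod 89)
2^8 = (2^4)^2 ≡ 16^2 = 256 ≡ 78 (mod 89)
So M = 78. Hiro computes K = M^4 mod 89.
78^1 ≡ 78 (mod 89)
78^2 = (78^1)^2 ≡ 78^2 = 6084 ≡ 32 (mod 89)
78^4 = (78^2)^2 ≡ 32^2 = 1024 ≡ 45 (mod 89)

45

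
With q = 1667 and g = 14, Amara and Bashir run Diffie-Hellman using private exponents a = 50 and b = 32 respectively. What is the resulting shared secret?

1354

Amara sends A = g^a mod q = 14^50 mod 1667.
14^1 ≡ 14 (mod 1667)
14^2 = (14^1)^2 ≡ 14^2 = 196 ≡ 196 (mod 1667)
14^4 = (14^2)^2 ≡ 196^2 = 38416 ≡ 75 (mod 1667)
14^8 = (14^4)^2 ≡ 75^2 = 5625 ≡ 624 (mod 1667)
14^16 = (14^8)^2 ≡ 624^2 = 389376 ≡ 965 (mod 1667)
14^32 = (14^16)^2 ≡ 965^2 = 931225 ≡ 1039 (mod 1667)
14^50 = 14^32 · 14^16 · 14^2 ≡ 1039 · 965 · 196 ≡ 498 (mod 1667).
So A = 498. Bashir then computes K = A^b mod q = 498^32 mod 1667.
498^1 ≡ 498 (mod 1667)
498^2 = (498^1)^2 ≡ 498^2 = 248004 ≡ 1288 (mod 1667)
498^4 = (498^2)^2 ≡ 1288^2 = 1658944 ≡ 279 (mod 1667)
498^8 = (498^4)^2 ≡ 279^2 = 77841 ≡ 1159 (mod 1667)
498^16 = (498^8)^2 ≡ 1159^2 = 1343281 ≡ 1346 (mod 1667)
498^32 = (498^16)^2 ≡ 1346^2 = 1811716 ≡ 1354 (mod 1667)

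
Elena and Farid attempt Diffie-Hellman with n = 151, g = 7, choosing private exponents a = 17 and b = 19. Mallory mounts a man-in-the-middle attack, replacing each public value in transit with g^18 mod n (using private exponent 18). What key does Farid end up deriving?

Farid receives Mallory's public value M = 7^18 mod 151 instead of the honest one.
7^1 ≡ 7 (mod 151)
7^2 = (7^1)^2 ≡ 7^2 = 49 ≡ 49 (mod 151)
7^4 = (7^2)^2 ≡ 49^2 = 2401 ≡ 136 (mod 151)
7^8 = (7^4)^2 ≡ 136^2 = 18496 ≡ 74 (mod 151)
7^16 = (7^8)^2 ≡ 74^2 = 5476 ≡ 40 (mod 151)
7^18 = 7^16 · 7^2 ≡ 40 · 49 ≡ 148 (mod 151).
So M = 148. Farid computes K = M^19 mod 151.
148^1 ≡ 148 (mod 151)
148^2 = (148^1)^2 ≡ 148^2 = 21904 ≡ 9 (mod 151)
148^4 = (148^2)^2 ≡ 9^2 = 81 ≡ 81 (mod 151)
148^8 = (148^4)^2 ≡ 81^2 = 6561 ≡ 68 (mod 151)
148^16 = (148^8)^2 ≡ 68^2 = 4624 ≡ 94 (mod 151)
148^19 = 148^16 · 148^2 · 148^1 ≡ 94 · 9 · 148 ≡ 29 (mod 151).

29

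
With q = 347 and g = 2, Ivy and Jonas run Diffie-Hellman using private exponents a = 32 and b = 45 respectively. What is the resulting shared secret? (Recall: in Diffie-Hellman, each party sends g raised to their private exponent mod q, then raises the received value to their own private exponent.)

124

Jonas sends B = g^b mod q = 2^45 mod 347.
2^1 ≡ 2 (mod 347)
2^2 = (2^1)^2 ≡ 2^2 = 4 ≡ 4 (mod 347)
2^4 = (2^2)^2 ≡ 4^2 = 16 ≡ 16 (mod 347)
2^8 = (2^4)^2 ≡ 16^2 = 256 ≡ 256 (mod 347)
2^16 = (2^8)^2 ≡ 256^2 = 65536 ≡ 300 (mod 347)
2^32 = (2^16)^2 ≡ 300^2 = 90000 ≡ 127 (mod 347)
2^45 = 2^32 · 2^8 · 2^4 · 2^1 ≡ 127 · 256 · 16 · 2 ≡ 78 (mod 347).
So B = 78. Ivy then computes K = B^a mod q = 78^32 mod 347.
78^1 ≡ 78 (mod 347)
78^2 = (78^1)^2 ≡ 78^2 = 6084 ≡ 185 (mod 347)
78^4 = (78^2)^2 ≡ 185^2 = 34225 ≡ 219 (mod 347)
78^8 = (78^4)^2 ≡ 219^2 = 47961 ≡ 75 (mod 347)
78^16 = (78^8)^2 ≡ 75^2 = 5625 ≡ 73 (mod 347)
78^32 = (78^16)^2 ≡ 73^2 = 5329 ≡ 124 (mod 347)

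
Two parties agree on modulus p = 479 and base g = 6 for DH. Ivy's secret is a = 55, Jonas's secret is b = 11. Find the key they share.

Jonas sends B = g^b mod p = 6^11 mod 479.
6^1 ≡ 6 (mod 479)
6^2 = (6^1)^2 ≡ 6^2 = 36 ≡ 36 (mod 479)
6^4 = (6^2)^2 ≡ 36^2 = 1296 ≡ 338 (mod 479)
6^8 = (6^4)^2 ≡ 338^2 = 114244 ≡ 242 (mod 479)
6^11 = 6^8 · 6^2 · 6^1 ≡ 242 · 36 · 6 ≡ 61 (mod 479).
So B = 61. Ivy then computes K = B^a mod p = 61^55 mod 479.
61^1 ≡ 61 (mod 479)
61^2 = (61^1)^2 ≡ 61^2 = 3721 ≡ 368 (mod 479)
61^4 = (61^2)^2 ≡ 368^2 = 135424 ≡ 346 (mod 479)
61^8 = (61^4)^2 ≡ 346^2 = 119716 ≡ 445 (mod 479)
61^16 = (61^8)^2 ≡ 445^2 = 198025 ≡ 198 (mod 479)
61^32 = (61^16)^2 ≡ 198^2 = 39204 ≡ 405 (mod 479)
61^55 = 61^32 · 61^16 · 61^4 · 61^2 · 61^1 ≡ 405 · 198 · 346 · 368 · 61 ≡ 220 (mod 479).

220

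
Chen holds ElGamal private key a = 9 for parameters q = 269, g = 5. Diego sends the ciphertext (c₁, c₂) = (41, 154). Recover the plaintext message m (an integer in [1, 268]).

148

Shared mask s = c₁^a mod q = 41^9 mod 269.
41^1 ≡ 41 (mod 269)
41^2 = (41^1)^2 ≡ 41^2 = 1681 ≡ 67 (mod 269)
41^4 = (41^2)^2 ≡ 67^2 = 4489 ≡ 185 (mod 269)
41^8 = (41^4)^2 ≡ 185^2 = 34225 ≡ 62 (mod 269)
41^9 = 41^8 · 41^1 ≡ 62 · 41 ≡ 121 (mod 269).
So s = 121; s⁻¹ ≡ 249 (mod 269).
m = c₂ · s⁻¹ mod 269 = 154 · 249 mod 269 = 148.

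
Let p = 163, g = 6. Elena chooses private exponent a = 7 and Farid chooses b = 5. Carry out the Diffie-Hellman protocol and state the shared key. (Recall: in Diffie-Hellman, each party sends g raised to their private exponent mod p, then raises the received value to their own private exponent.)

64

Farid sends B = g^b mod p = 6^5 mod 163.
6^1 ≡ 6 (mod 163)
6^2 = (6^1)^2 ≡ 6^2 = 36 ≡ 36 (mod 163)
6^4 = (6^2)^2 ≡ 36^2 = 1296 ≡ 155 (mod 163)
6^5 = 6^4 · 6^1 ≡ 155 · 6 ≡ 115 (mod 163).
So B = 115. Elena then computes K = B^a mod p = 115^7 mod 163.
115^1 ≡ 115 (mod 163)
115^2 = (115^1)^2 ≡ 115^2 = 13225 ≡ 22 (mod 163)
115^4 = (115^2)^2 ≡ 22^2 = 484 ≡ 158 (mod 163)
115^7 = 115^4 · 115^2 · 115^1 ≡ 158 · 22 · 115 ≡ 64 (mod 163).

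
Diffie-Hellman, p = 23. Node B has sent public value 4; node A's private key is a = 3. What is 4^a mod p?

18

Shared key K = 4^3 mod 23.
4^1 ≡ 4 (mod 23)
4^2 = (4^1)^2 ≡ 4^2 = 16 ≡ 16 (mod 23)
4^3 = 4^2 · 4^1 ≡ 16 · 4 ≡ 18 (mod 23).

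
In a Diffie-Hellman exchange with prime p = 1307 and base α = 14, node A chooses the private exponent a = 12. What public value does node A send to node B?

439

Public value = 14^12 mod 1307.
14^1 ≡ 14 (mod 1307)
14^2 = (14^1)^2 ≡ 14^2 = 196 ≡ 196 (mod 1307)
14^4 = (14^2)^2 ≡ 196^2 = 38416 ≡ 513 (mod 1307)
14^8 = (14^4)^2 ≡ 513^2 = 263169 ≡ 462 (mod 1307)
14^12 = 14^8 · 14^4 ≡ 462 · 513 ≡ 439 (mod 1307).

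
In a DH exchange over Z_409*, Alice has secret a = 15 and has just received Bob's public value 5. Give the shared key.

180

Shared key K = 5^15 mod 409.
5^1 ≡ 5 (mod 409)
5^2 = (5^1)^2 ≡ 5^2 = 25 ≡ 25 (mod 409)
5^4 = (5^2)^2 ≡ 25^2 = 625 ≡ 216 (mod 409)
5^8 = (5^4)^2 ≡ 216^2 = 46656 ≡ 30 (mod 409)
5^15 = 5^8 · 5^4 · 5^2 · 5^1 ≡ 30 · 216 · 25 · 5 ≡ 180 (mod 409).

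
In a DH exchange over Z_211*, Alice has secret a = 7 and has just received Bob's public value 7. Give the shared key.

Shared key K = 7^7 mod 211.
7^1 ≡ 7 (mod 211)
7^2 = (7^1)^2 ≡ 7^2 = 49 ≡ 49 (mod 211)
7^4 = (7^2)^2 ≡ 49^2 = 2401 ≡ 80 (mod 211)
7^7 = 7^4 · 7^2 · 7^1 ≡ 80 · 49 · 7 ≡ 10 (mod 211).

10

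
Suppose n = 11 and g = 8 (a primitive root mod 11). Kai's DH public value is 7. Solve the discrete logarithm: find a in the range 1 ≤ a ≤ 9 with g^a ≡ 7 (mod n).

9

Try successive powers of 8 modulo 11:
8^1 ≡ 8
8^2 ≡ 9
8^3 ≡ 6
8^4 ≡ 4
8^5 ≡ 10
8^6 ≡ 3
8^7 ≡ 2
8^8 ≡ 5
8^9 ≡ 7
Found: a = 9.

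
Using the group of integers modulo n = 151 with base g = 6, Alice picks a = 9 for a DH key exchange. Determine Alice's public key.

107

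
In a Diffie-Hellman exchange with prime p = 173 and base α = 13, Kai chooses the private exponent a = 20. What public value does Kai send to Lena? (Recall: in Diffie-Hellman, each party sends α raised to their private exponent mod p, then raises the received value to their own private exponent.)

23

Public value = 13^20 mod 173.
13^1 ≡ 13 (mod 173)
13^2 = (13^1)^2 ≡ 13^2 = 169 ≡ 169 (mod 173)
13^4 = (13^2)^2 ≡ 169^2 = 28561 ≡ 16 (mod 173)
13^8 = (13^4)^2 ≡ 16^2 = 256 ≡ 83 (mod 173)
13^16 = (13^8)^2 ≡ 83^2 = 6889 ≡ 142 (mod 173)
13^20 = 13^16 · 13^4 ≡ 142 · 16 ≡ 23 (mod 173).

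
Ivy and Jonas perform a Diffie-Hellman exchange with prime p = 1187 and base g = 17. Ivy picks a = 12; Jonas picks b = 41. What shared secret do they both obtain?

1158

Jonas sends B = g^b mod p = 17^41 mod 1187.
17^1 ≡ 17 (mod 1187)
17^2 = (17^1)^2 ≡ 17^2 = 289 ≡ 289 (mod 1187)
17^4 = (17^2)^2 ≡ 289^2 = 83521 ≡ 431 (mod 1187)
17^8 = (17^4)^2 ≡ 431^2 = 185761 ≡ 589 (mod 1187)
17^16 = (17^8)^2 ≡ 589^2 = 346921 ≡ 317 (mod 1187)
17^32 = (17^16)^2 ≡ 317^2 = 100489 ≡ 781 (mod 1187)
17^41 = 17^32 · 17^8 · 17^1 ≡ 781 · 589 · 17 ≡ 197 (mod 1187).
So B = 197. Ivy then computes K = B^a mod p = 197^12 mod 1187.
197^1 ≡ 197 (mod 1187)
197^2 = (197^1)^2 ≡ 197^2 = 38809 ≡ 825 (mod 1187)
197^4 = (197^2)^2 ≡ 825^2 = 680625 ≡ 474 (mod 1187)
197^8 = (197^4)^2 ≡ 474^2 = 224676 ≡ 333 (mod 1187)
197^12 = 197^8 · 197^4 ≡ 333 · 474 ≡ 1158 (mod 1187).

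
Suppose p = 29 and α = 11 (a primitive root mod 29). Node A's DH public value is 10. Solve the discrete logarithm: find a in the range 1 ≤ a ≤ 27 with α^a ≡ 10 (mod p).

11

Try successive powers of 11 modulo 29:
11^1 ≡ 11
11^2 ≡ 5
11^3 ≡ 26
11^4 ≡ 25
11^5 ≡ 14
11^6 ≡ 9
11^7 ≡ 12
11^8 ≡ 16
11^9 ≡ 2
11^10 ≡ 22
11^11 ≡ 10
Found: a = 11.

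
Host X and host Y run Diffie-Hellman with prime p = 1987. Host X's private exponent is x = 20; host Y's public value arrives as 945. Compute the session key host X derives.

1899

Shared key K = 945^20 mod 1987.
945^1 ≡ 945 (mod 1987)
945^2 = (945^1)^2 ≡ 945^2 = 893025 ≡ 862 (mod 1987)
945^4 = (945^2)^2 ≡ 862^2 = 743044 ≡ 1893 (mod 1987)
945^8 = (945^4)^2 ≡ 1893^2 = 3583449 ≡ 888 (mod 1987)
945^16 = (945^8)^2 ≡ 888^2 = 788544 ≡ 1692 (mod 1987)
945^20 = 945^16 · 945^4 ≡ 1692 · 1893 ≡ 1899 (mod 1987).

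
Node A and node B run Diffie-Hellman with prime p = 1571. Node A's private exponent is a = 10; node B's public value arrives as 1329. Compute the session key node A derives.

494

Shared key K = 1329^10 mod 1571.
1329^1 ≡ 1329 (mod 1571)
1329^2 = (1329^1)^2 ≡ 1329^2 = 1766241 ≡ 437 (mod 1571)
1329^4 = (1329^2)^2 ≡ 437^2 = 190969 ≡ 878 (mod 1571)
1329^8 = (1329^4)^2 ≡ 878^2 = 770884 ≡ 1094 (mod 1571)
1329^10 = 1329^8 · 1329^2 ≡ 1094 · 437 ≡ 494 (mod 1571).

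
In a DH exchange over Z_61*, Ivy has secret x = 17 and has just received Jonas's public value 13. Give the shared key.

47

Shared key K = 13^17 mod 61.
13^1 ≡ 13 (mod 61)
13^2 = (13^1)^2 ≡ 13^2 = 169 ≡ 47 (mod 61)
13^4 = (13^2)^2 ≡ 47^2 = 2209 ≡ 13 (mod 61)
13^8 = (13^4)^2 ≡ 13^2 = 169 ≡ 47 (mod 61)
13^16 = (13^8)^2 ≡ 47^2 = 2209 ≡ 13 (mod 61)
13^17 = 13^16 · 13^1 ≡ 13 · 13 ≡ 47 (mod 61).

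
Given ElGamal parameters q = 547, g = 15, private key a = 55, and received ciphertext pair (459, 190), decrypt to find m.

296

Shared mask s = c₁^a mod q = 459^55 mod 547.
459^1 ≡ 459 (mod 547)
459^2 = (459^1)^2 ≡ 459^2 = 210681 ≡ 86 (mod 547)
459^4 = (459^2)^2 ≡ 86^2 = 7396 ≡ 285 (mod 547)
459^8 = (459^4)^2 ≡ 285^2 = 81225 ≡ 269 (mod 547)
459^16 = (459^8)^2 ≡ 269^2 = 72361 ≡ 157 (mod 547)
459^32 = (459^16)^2 ≡ 157^2 = 24649 ≡ 34 (mod 547)
459^55 = 459^32 · 459^16 · 459^4 · 459^2 · 459^1 ≡ 34 · 157 · 285 · 86 · 459 ≡ 130 (mod 547).
So s = 130; s⁻¹ ≡ 324 (mod 547).
m = c₂ · s⁻¹ mod 547 = 190 · 324 mod 547 = 296.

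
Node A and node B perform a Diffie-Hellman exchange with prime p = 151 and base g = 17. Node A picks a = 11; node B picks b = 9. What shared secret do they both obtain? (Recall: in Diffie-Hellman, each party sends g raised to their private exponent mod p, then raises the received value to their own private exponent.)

78

Node B sends B = g^b mod p = 17^9 mod 151.
17^1 ≡ 17 (mod 151)
17^2 = (17^1)^2 ≡ 17^2 = 289 ≡ 138 (mod 151)
17^4 = (17^2)^2 ≡ 138^2 = 19044 ≡ 18 (mod 151)
17^8 = (17^4)^2 ≡ 18^2 = 324 ≡ 22 (mod 151)
17^9 = 17^8 · 17^1 ≡ 22 · 17 ≡ 72 (mod 151).
So B = 72. Node A then computes K = B^a mod p = 72^11 mod 151.
72^1 ≡ 72 (mod 151)
72^2 = (72^1)^2 ≡ 72^2 = 5184 ≡ 50 (mod 151)
72^4 = (72^2)^2 ≡ 50^2 = 2500 ≡ 84 (mod 151)
72^8 = (72^4)^2 ≡ 84^2 = 7056 ≡ 110 (mod 151)
72^11 = 72^8 · 72^2 · 72^1 ≡ 110 · 50 · 72 ≡ 78 (mod 151).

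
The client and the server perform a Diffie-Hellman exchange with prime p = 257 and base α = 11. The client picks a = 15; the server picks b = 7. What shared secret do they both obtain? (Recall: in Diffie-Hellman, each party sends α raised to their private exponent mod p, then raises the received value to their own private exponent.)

67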